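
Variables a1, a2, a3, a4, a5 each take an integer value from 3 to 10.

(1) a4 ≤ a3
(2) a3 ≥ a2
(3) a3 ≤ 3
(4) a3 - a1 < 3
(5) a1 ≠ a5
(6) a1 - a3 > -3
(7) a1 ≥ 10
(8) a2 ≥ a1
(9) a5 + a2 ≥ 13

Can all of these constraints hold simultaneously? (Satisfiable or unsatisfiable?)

From constraints 7 and 8: a2 ≥ a1 and a1 ≥ 10, so a2 ≥ 10. From constraints 2 and 3: a2 ≤ a3 and a3 ≤ 3, so a2 ≤ 3. But 3 < 10, so no value of a2 works.

Unsatisfiable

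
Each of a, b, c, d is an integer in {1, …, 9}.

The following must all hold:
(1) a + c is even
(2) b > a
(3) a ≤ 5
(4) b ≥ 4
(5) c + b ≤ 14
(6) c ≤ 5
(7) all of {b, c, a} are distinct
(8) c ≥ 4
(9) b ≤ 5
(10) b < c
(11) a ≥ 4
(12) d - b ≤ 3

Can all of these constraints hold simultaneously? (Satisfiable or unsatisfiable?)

Unsatisfiable

Constraints 3, 4, 6, 8, 9, and 11 confine each of b, c, a to the 2 values {4, 5}.
Constraint 7 requires all 3 of them to be distinct, but only 2 values are available — impossible by the pigeonhole principle.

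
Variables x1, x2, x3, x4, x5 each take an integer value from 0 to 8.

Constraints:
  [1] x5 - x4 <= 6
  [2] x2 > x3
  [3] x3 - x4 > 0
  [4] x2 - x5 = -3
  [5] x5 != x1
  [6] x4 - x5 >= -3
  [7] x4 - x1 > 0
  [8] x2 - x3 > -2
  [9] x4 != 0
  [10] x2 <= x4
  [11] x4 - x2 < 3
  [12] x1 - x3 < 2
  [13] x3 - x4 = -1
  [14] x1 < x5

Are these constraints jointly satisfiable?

Constraints 2, 3, and 10 give x4 < x3, x3 < x2, x2 ≤ x4. Chaining: x4 < x3 < x2 ≤ x4, which forces x4 < x4 — impossible.

Unsatisfiable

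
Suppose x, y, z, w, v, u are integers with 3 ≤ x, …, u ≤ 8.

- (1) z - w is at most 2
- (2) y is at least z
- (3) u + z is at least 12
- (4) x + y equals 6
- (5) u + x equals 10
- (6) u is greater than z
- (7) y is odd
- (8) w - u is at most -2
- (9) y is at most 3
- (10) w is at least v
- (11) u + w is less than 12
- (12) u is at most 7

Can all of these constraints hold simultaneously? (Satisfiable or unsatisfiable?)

Unsatisfiable

From constraint 12: u ≤ 7. From constraints 2 and 9: z ≤ y ≤ 3. Hence u + z ≤ 10. But constraint 3 requires u + z ≥ 12, and 12 > 10. Contradiction.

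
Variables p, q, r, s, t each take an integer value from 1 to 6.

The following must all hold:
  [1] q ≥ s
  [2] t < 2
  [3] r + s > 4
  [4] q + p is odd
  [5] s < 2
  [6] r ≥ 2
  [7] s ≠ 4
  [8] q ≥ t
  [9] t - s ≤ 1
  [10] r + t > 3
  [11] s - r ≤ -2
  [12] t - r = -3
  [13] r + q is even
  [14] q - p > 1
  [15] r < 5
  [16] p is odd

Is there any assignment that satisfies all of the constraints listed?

Satisfiable

Try p = 1, q = 4, r = 4, s = 1, t = 1.
Check constraint 3: r + s = 5; constraint 9: t - s = 0; constraint 10: r + t = 5. The remaining constraints are straightforward to verify.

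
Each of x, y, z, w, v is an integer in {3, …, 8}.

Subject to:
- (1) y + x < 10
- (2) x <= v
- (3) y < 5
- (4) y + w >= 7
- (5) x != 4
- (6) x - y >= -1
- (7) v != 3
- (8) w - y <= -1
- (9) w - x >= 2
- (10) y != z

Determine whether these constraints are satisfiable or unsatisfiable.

Unsatisfiable

Constraints 6, 8, and 9 give w − x ≥ 2, x − y ≥ -1, y − w ≥ 1.
Adding all 3 inequalities: the left sides telescope to 0, and the right sides sum to 2 + (-1) + 1 = 2. So 0 ≥ 2, which is false.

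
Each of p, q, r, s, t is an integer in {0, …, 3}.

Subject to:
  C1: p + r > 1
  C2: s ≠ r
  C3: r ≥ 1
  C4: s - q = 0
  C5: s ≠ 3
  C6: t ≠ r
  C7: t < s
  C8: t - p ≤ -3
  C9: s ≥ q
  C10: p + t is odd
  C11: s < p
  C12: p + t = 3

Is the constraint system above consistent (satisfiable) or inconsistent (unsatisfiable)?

Take p = 3, q = 2, r = 1, s = 2, t = 0. Then constraint 1: p + r = 4; constraint 4: s - q = 0, and every other listed constraint is also met.

Satisfiable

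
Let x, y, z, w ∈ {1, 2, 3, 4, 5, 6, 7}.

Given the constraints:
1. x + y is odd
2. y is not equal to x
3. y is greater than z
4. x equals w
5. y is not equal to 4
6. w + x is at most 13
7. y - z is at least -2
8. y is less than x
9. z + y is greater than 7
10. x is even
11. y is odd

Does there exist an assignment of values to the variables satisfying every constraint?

Setting (x, y, z, w) = (6, 5, 4, 6) satisfies everything: constraint 6: w + x = 12; constraint 7: y - z = 1; constraint 9: z + y = 9, and the others follow.

Satisfiable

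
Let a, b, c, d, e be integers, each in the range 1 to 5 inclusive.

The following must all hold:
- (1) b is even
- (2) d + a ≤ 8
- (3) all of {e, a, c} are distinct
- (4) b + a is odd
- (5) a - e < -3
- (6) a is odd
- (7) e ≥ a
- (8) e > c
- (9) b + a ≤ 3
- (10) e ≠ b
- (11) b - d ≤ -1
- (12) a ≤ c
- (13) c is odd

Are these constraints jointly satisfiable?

Satisfiable

The assignment a = 1, b = 2, c = 3, d = 5, e = 5 works:
  constraint 2 holds since d + a = 6.
  constraint 5 holds since a - e = -4.
The rest check out directly.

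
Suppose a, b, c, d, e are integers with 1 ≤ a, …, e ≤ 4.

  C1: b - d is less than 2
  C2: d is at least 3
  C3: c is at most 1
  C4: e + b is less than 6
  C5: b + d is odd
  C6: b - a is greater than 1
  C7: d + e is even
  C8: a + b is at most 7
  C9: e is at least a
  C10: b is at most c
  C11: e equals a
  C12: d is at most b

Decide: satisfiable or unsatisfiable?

Unsatisfiable

From constraints 2 and 12: b ≥ d and d ≥ 3, so b ≥ 3. From constraints 3 and 10: b ≤ c and c ≤ 1, so b ≤ 1. But 1 < 3, so no value of b works.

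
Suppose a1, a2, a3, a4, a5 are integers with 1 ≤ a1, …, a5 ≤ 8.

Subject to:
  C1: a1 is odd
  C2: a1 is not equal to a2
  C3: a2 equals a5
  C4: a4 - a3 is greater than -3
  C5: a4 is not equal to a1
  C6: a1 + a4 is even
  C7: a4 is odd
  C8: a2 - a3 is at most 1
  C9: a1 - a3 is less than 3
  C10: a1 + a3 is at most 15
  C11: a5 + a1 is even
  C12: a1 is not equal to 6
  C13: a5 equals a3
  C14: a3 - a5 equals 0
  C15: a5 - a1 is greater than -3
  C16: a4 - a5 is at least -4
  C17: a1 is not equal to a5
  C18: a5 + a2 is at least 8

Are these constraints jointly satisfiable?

Satisfiable

The assignment a1 = 7, a2 = 5, a3 = 5, a4 = 3, a5 = 5 works:
  constraint 4 holds since a4 - a3 = -2.
  constraint 8 holds since a2 - a3 = 0.
  constraint 9 holds since a1 - a3 = 2.
The rest check out directly.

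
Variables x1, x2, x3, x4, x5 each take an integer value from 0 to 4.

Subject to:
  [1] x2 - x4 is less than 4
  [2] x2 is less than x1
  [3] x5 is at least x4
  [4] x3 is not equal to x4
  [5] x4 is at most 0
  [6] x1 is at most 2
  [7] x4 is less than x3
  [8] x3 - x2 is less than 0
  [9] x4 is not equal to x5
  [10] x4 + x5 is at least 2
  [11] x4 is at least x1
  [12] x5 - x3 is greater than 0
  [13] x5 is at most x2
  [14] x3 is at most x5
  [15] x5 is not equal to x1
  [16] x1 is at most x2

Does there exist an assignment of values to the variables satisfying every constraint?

Unsatisfiable

Constraints 2, 7, 11, 12, and 13 give x2 < x1, x1 ≤ x4, x4 < x3, x3 < x5, x5 ≤ x2. Chaining: x2 < x1 ≤ x4 < x3 < x5 ≤ x2, which forces x2 < x2 — impossible.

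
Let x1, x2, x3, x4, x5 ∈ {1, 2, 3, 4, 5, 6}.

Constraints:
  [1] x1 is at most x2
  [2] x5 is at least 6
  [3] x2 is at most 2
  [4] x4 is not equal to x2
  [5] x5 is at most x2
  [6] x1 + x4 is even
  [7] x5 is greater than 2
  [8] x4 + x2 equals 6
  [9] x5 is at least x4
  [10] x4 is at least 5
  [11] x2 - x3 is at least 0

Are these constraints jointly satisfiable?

Unsatisfiable

From constraints 9 and 10: x5 ≥ x4 and x4 ≥ 5, so x5 ≥ 5. From constraints 3 and 5: x5 ≤ x2 and x2 ≤ 2, so x5 ≤ 2. But 2 < 5, so no value of x5 works.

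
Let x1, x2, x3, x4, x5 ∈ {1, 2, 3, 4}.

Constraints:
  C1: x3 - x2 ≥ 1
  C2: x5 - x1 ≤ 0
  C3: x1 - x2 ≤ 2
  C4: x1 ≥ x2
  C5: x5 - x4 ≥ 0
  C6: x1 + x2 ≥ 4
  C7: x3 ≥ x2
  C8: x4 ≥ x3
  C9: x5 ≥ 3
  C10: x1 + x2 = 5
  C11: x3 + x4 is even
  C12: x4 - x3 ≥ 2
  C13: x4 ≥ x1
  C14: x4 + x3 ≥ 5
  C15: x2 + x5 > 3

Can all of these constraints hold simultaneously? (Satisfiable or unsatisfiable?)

Constraints 1, 2, 3, 5, and 12 give x4 − x3 ≥ 2, x3 − x2 ≥ 1, x2 − x1 ≥ -2, x1 − x5 ≥ 0, x5 − x4 ≥ 0.
Adding all 5 inequalities: the left sides telescope to 0, and the right sides sum to 2 + 1 + (-2) + 0 + 0 = 1. So 0 ≥ 1, which is false.

Unsatisfiable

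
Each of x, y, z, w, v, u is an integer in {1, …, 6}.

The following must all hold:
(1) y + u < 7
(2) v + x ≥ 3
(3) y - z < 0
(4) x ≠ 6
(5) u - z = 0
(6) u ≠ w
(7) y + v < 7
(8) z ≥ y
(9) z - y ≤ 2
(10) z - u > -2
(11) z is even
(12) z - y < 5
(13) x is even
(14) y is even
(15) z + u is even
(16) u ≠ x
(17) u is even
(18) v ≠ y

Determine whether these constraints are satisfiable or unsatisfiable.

Try x = 2, y = 2, z = 4, w = 1, v = 3, u = 4.
Check constraint 1: y + u = 6; constraint 2: v + x = 5. The remaining constraints are straightforward to verify.

Satisfiable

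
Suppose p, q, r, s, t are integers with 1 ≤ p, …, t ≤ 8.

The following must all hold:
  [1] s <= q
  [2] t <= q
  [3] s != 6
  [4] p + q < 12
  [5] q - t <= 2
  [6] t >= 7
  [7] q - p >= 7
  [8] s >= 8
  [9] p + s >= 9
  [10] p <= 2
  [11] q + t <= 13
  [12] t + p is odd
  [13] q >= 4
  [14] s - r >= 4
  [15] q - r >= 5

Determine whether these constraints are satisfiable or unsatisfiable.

Unsatisfiable

From constraints 1 and 8: q ≥ s ≥ 8. From constraint 6: t ≥ 7. Hence q + t ≥ 15. But constraint 11 requires q + t ≤ 13, and 13 < 15. Contradiction.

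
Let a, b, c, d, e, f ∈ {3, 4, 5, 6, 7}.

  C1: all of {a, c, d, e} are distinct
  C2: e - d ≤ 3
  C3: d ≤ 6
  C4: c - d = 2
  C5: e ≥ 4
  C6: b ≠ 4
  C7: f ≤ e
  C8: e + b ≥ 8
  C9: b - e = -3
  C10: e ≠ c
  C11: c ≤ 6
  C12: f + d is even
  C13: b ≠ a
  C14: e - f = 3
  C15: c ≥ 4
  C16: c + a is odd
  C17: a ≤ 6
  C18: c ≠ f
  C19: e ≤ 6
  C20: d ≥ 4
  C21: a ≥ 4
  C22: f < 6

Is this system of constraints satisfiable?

Unsatisfiable

Constraints 3, 5, 11, 15, 17, 19, 20, and 21 confine each of a, c, d, e to the 3 values {4, …, 6}.
Constraint 1 requires all 4 of them to be distinct, but only 3 values are available — impossible by the pigeonhole principle.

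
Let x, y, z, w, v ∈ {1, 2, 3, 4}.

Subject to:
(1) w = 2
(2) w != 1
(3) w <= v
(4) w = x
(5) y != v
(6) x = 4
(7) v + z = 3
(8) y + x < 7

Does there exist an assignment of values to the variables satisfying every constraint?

Unsatisfiable

Constraint 1 fixes w = 2 and constraint 6 fixes x = 4, but constraint 4 requires w = x. Since 2 ≠ 4, contradiction.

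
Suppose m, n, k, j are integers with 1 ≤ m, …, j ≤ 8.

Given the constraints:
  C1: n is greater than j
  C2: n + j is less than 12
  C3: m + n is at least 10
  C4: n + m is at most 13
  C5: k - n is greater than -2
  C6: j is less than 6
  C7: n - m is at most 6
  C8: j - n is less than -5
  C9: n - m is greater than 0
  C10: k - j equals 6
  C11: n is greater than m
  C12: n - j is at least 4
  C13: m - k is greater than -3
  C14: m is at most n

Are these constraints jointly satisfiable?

Setting (m, n, k, j) = (5, 8, 7, 1) satisfies everything: constraint 2: n + j = 9; constraint 3: m + n = 13, and the others follow.

Satisfiable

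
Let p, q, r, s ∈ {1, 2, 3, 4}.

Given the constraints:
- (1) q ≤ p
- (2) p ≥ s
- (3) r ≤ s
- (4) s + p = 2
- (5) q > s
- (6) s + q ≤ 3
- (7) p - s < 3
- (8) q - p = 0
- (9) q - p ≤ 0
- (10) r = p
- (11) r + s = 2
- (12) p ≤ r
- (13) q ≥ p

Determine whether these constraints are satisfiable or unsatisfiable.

Unsatisfiable

Constraints 3, 5, 9, and 12 give q ≤ p, p ≤ r, r ≤ s, s < q. Chaining: q ≤ p ≤ r ≤ s < q, which forces q < q — impossible.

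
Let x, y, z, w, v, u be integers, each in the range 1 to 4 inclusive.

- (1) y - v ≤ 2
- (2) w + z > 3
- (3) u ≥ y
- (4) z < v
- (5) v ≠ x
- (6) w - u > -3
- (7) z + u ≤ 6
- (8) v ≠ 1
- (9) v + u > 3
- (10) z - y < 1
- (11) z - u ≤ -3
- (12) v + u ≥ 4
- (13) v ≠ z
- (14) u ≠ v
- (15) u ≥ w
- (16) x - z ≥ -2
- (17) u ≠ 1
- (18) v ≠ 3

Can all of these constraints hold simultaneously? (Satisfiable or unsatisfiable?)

Satisfiable

One satisfying assignment is x = 1, y = 1, z = 1, w = 4, v = 2, u = 4.
For the less obvious constraints — constraint 1: y - v = -1; constraint 2: w + z = 5; constraint 6: w - u = 0 — and the others hold by inspection.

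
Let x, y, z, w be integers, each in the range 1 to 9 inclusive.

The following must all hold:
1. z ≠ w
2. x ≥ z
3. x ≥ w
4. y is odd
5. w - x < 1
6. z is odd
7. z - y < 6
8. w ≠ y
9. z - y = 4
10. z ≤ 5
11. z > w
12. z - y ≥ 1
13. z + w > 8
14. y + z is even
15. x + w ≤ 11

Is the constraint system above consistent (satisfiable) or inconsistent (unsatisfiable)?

Take x = 5, y = 1, z = 5, w = 4. Then constraint 5: w - x = -1; constraint 7: z - y = 4, and every other listed constraint is also met.

Satisfiable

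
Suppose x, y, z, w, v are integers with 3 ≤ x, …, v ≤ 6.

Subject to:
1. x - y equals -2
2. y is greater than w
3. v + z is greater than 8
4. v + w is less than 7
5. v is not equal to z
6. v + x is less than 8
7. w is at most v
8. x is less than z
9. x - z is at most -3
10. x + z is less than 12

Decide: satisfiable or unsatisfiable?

One satisfying assignment is x = 3, y = 5, z = 6, w = 3, v = 3.
For the less obvious constraints — constraint 1: x - y = -2; constraint 3: v + z = 9; constraint 4: v + w = 6 — and the others hold by inspection.

Satisfiable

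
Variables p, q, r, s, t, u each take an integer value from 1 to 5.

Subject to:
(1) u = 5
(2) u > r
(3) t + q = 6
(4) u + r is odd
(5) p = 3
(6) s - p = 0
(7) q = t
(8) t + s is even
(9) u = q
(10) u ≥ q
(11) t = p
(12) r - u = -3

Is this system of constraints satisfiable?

Constraint 1 fixes u = 5 and constraint 5 fixes p = 3. Constraints 7, 9, and 11 give u = q = t = p, so u = p. But 5 ≠ 3 — contradiction.

Unsatisfiable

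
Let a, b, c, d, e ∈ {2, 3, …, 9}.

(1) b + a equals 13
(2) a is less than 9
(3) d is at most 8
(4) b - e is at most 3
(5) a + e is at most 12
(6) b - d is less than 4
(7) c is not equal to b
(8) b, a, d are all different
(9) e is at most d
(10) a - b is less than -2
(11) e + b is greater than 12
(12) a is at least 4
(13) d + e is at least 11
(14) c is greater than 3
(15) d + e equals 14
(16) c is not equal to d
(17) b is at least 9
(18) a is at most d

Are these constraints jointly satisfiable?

Satisfiable

One satisfying assignment is a = 4, b = 9, c = 6, d = 8, e = 6.
For the less obvious constraints — constraint 1: b + a = 13; constraint 4: b - e = 3 — and the others hold by inspection.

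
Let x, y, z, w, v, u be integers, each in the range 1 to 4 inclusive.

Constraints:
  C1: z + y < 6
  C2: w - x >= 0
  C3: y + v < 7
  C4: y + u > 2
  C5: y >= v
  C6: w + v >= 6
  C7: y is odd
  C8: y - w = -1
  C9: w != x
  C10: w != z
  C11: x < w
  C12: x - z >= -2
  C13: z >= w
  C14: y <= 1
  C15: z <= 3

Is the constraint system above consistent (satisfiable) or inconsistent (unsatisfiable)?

Unsatisfiable

From constraints 13 and 15: w ≤ z ≤ 3. From constraints 5 and 14: v ≤ y ≤ 1. Hence w + v ≤ 4. But constraint 6 requires w + v ≥ 6, and 6 > 4. Contradiction.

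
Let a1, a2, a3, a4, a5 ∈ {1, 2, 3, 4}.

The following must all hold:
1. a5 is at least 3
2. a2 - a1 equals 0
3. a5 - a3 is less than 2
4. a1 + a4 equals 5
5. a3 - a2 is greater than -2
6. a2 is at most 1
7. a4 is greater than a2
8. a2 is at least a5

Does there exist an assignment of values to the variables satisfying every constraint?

From constraints 1 and 8: a2 ≥ a5 and a5 ≥ 3, so a2 ≥ 3. From constraint 6: a2 ≤ 1. But 1 < 3, so no value of a2 works.

Unsatisfiable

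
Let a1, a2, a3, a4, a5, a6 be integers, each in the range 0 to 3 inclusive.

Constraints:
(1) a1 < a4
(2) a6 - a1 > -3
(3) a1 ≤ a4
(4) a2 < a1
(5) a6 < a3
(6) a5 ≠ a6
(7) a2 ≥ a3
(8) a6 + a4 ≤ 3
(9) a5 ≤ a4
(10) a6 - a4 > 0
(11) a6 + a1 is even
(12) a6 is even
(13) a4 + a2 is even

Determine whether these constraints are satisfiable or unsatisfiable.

Unsatisfiable

Constraints 3, 4, 5, 7, and 10 give a3 ≤ a2, a2 < a1, a1 ≤ a4, a4 < a6, a6 < a3. Chaining: a3 ≤ a2 < a1 ≤ a4 < a6 < a3, which forces a3 < a3 — impossible.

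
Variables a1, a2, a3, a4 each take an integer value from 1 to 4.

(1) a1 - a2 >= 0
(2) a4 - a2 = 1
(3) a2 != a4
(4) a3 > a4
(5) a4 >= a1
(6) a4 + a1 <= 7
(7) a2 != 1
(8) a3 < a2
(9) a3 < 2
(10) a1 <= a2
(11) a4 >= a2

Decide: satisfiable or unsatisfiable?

Constraints 1, 4, 5, and 8 give a2 ≤ a1, a1 ≤ a4, a4 < a3, a3 < a2. Chaining: a2 ≤ a1 ≤ a4 < a3 < a2, which forces a2 < a2 — impossible.

Unsatisfiable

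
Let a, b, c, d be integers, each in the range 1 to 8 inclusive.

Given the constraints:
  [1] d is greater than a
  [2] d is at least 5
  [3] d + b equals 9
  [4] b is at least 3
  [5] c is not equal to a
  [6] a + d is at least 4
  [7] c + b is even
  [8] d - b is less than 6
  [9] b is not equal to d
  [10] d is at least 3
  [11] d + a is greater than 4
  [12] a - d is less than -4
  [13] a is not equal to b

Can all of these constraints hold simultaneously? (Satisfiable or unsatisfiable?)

Satisfiable

One satisfying assignment is a = 1, b = 3, c = 5, d = 6.
For the less obvious constraints — constraint 3: d + b = 9; constraint 6: a + d = 7 — and the others hold by inspection.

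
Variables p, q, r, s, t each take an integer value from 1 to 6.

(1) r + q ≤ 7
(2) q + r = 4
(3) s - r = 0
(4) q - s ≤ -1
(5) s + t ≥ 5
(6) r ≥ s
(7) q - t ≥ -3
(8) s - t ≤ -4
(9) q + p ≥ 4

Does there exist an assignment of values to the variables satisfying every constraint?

Constraints 4, 7, and 8 give t − s ≥ 4, s − q ≥ 1, q − t ≥ -3.
Adding all 3 inequalities: the left sides telescope to 0, and the right sides sum to 4 + 1 + (-3) = 2. So 0 ≥ 2, which is false.

Unsatisfiable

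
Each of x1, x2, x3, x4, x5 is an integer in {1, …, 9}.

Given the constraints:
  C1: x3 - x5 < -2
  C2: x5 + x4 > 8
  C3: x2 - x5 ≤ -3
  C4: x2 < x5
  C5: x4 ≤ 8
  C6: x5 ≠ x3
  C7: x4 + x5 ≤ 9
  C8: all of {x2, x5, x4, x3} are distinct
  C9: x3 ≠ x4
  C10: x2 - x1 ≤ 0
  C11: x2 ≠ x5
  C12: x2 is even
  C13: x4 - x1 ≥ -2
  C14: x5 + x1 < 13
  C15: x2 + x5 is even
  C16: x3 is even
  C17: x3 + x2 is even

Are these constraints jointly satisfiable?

The assignment x1 = 2, x2 = 2, x3 = 4, x4 = 1, x5 = 8 works:
  constraint 1 holds since x3 - x5 = -4.
  constraint 2 holds since x5 + x4 = 9.
  constraint 3 holds since x2 - x5 = -6.
The rest check out directly.

Satisfiable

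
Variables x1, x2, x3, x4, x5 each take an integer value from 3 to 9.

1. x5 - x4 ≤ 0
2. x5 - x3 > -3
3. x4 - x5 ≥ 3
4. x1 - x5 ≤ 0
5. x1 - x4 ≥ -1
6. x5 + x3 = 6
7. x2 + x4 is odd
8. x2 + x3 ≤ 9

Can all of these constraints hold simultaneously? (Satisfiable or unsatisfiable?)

Constraints 3, 4, and 5 give x1 − x4 ≥ -1, x4 − x5 ≥ 3, x5 − x1 ≥ 0.
Adding all 3 inequalities: the left sides telescope to 0, and the right sides sum to (-1) + 3 + 0 = 2. So 0 ≥ 2, which is false.

Unsatisfiable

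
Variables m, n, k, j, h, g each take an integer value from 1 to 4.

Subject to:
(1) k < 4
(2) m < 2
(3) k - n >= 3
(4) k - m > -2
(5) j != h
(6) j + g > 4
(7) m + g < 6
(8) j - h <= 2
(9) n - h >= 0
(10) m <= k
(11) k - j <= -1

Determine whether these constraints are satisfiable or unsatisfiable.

Constraints 3, 8, 9, and 11 give n − h ≥ 0, h − j ≥ -2, j − k ≥ 1, k − n ≥ 3.
Adding all 4 inequalities: the left sides telescope to 0, and the right sides sum to 0 + (-2) + 1 + 3 = 2. So 0 ≥ 2, which is false.

Unsatisfiable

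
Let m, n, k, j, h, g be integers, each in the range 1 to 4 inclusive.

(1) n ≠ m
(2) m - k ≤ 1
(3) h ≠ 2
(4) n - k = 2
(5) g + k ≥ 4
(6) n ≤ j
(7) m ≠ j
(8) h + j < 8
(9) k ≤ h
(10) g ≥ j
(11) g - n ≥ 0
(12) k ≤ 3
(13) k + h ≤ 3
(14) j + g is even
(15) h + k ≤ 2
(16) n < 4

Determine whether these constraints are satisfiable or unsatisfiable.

Satisfiable

Take m = 1, n = 3, k = 1, j = 4, h = 1, g = 4. Then constraint 2: m - k = 0; constraint 4: n - k = 2, and every other listed constraint is also met.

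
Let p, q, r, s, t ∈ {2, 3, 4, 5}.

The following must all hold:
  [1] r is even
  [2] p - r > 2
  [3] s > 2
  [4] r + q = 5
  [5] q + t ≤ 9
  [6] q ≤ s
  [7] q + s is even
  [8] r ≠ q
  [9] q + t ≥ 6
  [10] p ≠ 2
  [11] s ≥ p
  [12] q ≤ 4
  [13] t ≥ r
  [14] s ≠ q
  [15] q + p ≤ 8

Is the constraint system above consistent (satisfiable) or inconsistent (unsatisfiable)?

Setting (p, q, r, s, t) = (5, 3, 2, 5, 3) satisfies everything: constraint 2: p - r = 3; constraint 4: r + q = 5; constraint 5: q + t = 6, and the others follow.

Satisfiable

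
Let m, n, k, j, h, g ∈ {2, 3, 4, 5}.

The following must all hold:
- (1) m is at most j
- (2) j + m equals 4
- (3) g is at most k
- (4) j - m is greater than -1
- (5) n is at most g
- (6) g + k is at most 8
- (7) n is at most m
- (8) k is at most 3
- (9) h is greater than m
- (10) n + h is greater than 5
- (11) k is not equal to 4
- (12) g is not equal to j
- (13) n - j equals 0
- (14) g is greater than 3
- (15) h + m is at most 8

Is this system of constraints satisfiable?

Unsatisfiable

From constraint 14: g ≥ 4. From constraints 3 and 8: g ≤ k and k ≤ 3, so g ≤ 3. But 3 < 4, so no value of g works.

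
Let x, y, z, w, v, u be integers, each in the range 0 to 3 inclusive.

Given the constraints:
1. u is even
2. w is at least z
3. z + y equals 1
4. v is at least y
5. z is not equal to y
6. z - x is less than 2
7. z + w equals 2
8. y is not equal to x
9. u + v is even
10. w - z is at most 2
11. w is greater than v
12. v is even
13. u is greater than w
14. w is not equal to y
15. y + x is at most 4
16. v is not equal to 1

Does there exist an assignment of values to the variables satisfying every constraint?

Try x = 2, y = 0, z = 1, w = 1, v = 0, u = 2.
Check constraint 3: z + y = 1; constraint 6: z - x = -1. The remaining constraints are straightforward to verify.

Satisfiable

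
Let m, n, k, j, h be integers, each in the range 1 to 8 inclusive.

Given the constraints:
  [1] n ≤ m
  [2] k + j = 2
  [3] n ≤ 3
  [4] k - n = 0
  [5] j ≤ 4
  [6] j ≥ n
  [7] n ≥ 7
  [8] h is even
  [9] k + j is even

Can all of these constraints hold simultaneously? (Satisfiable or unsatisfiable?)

From constraint 7: n ≥ 7. From constraints 5 and 6: n ≤ j and j ≤ 4, so n ≤ 4. But 4 < 7, so no value of n works.

Unsatisfiable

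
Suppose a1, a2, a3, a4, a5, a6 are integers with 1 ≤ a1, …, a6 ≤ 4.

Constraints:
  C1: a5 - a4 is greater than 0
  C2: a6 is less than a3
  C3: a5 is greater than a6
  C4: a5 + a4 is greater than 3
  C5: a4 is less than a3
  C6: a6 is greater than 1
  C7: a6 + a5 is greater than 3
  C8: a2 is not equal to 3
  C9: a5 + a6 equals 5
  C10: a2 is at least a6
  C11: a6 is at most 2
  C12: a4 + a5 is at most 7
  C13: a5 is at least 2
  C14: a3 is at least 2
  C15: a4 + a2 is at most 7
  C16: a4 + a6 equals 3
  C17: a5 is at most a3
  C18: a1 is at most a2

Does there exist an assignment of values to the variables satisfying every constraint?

Satisfiable

Setting (a1, a2, a3, a4, a5, a6) = (1, 4, 4, 1, 3, 2) satisfies everything: constraint 1: a5 - a4 = 2; constraint 4: a5 + a4 = 4, and the others follow.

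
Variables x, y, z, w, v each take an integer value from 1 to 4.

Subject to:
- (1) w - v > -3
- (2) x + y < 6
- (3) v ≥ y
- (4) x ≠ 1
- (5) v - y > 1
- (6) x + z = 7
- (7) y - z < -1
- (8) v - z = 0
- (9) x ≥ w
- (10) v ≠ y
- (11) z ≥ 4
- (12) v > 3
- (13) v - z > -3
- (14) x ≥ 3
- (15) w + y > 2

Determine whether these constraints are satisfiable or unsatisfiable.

The assignment x = 3, y = 1, z = 4, w = 3, v = 4 works:
  constraint 1 holds since w - v = -1.
  constraint 2 holds since x + y = 4.
  constraint 5 holds since v - y = 3.
The rest check out directly.

Satisfiable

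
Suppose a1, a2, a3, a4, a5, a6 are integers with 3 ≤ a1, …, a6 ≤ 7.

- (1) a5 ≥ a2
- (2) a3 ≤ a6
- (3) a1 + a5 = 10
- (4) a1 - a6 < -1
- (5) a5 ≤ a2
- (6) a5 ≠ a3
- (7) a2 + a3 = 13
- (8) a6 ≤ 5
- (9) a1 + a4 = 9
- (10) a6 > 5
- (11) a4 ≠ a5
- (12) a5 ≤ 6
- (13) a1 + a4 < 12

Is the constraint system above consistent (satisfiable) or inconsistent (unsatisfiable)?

Unsatisfiable

From constraints 1 and 12: a2 ≤ a5 ≤ 6. From constraints 2 and 8: a3 ≤ a6 ≤ 5. Hence a2 + a3 ≤ 11. But constraint 7 requires a2 + a3 = 13, and 13 > 11. Contradiction.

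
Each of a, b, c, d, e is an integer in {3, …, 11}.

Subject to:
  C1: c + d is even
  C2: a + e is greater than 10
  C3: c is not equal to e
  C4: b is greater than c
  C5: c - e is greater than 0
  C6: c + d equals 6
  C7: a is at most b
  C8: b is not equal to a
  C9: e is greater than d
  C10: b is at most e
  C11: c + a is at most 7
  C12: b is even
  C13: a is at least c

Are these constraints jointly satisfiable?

Constraints 4, 5, and 10 give e < c, c < b, b ≤ e. Chaining: e < c < b ≤ e, which forces e < e — impossible.

Unsatisfiable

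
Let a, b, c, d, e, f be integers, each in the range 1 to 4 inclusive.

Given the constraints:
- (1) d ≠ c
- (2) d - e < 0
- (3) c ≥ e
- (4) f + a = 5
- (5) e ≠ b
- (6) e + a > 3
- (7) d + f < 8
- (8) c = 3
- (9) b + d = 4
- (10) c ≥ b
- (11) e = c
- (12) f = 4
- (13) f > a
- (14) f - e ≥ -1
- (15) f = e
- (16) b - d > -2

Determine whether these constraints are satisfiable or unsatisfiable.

Unsatisfiable

Constraint 12 fixes f = 4 and constraint 8 fixes c = 3. Constraints 11 and 15 give f = e = c, so f = c. But 4 ≠ 3 — contradiction.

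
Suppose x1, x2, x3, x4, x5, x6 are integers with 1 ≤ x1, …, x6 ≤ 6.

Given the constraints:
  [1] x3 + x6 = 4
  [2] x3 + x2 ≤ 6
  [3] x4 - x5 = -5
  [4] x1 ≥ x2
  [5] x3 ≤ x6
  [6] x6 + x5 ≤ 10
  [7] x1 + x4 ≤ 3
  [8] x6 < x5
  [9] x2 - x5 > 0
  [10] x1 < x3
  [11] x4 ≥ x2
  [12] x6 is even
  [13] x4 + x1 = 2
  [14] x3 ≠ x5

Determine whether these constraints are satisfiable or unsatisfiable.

Unsatisfiable

Constraints 4, 5, 8, 9, and 10 give x3 ≤ x6, x6 < x5, x5 < x2, x2 ≤ x1, x1 < x3. Chaining: x3 ≤ x6 < x5 < x2 ≤ x1 < x3, which forces x3 < x3 — impossible.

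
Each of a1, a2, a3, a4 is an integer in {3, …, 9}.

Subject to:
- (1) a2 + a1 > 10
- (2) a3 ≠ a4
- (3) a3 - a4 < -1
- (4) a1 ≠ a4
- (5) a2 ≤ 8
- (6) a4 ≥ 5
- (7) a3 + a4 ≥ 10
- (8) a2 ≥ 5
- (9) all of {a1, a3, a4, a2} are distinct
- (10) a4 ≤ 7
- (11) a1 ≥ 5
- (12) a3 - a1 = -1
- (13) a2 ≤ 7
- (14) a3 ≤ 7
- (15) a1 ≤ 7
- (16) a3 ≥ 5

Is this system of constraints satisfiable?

Constraints 6, 8, 10, 11, 13, 14, 15, and 16 confine each of a1, a3, a4, a2 to the 3 values {5, …, 7}.
Constraint 9 requires all 4 of them to be distinct, but only 3 values are available — impossible by the pigeonhole principle.

Unsatisfiable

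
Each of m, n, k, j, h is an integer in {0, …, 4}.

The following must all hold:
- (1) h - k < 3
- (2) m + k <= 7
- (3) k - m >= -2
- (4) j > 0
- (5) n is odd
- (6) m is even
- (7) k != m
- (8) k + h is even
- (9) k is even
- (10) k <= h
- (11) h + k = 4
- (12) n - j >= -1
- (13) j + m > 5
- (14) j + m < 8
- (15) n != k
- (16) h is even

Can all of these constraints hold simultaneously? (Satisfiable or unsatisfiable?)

Satisfiable

Take m = 4, n = 3, k = 2, j = 2, h = 2. Then constraint 1: h - k = 0; constraint 2: m + k = 6; constraint 3: k - m = -2, and every other listed constraint is also met.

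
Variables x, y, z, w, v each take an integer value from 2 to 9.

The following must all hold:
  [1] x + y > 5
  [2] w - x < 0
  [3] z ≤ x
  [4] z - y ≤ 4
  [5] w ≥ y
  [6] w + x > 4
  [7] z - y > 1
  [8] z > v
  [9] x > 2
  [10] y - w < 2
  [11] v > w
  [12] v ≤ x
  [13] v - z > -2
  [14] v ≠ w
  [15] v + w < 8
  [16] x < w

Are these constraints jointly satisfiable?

Unsatisfiable

Constraints 3, 8, 11, and 16 give v < z, z ≤ x, x < w, w < v. Chaining: v < z ≤ x < w < v, which forces v < v — impossible.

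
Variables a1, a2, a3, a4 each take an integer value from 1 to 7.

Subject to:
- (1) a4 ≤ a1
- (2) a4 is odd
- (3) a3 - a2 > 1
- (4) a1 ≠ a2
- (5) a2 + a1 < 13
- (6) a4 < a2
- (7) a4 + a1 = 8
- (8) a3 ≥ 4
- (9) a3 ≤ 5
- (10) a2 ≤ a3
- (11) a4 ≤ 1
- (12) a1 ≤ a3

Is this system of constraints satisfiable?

From constraint 11: a4 ≤ 1. From constraints 9 and 12: a1 ≤ a3 ≤ 5. Hence a4 + a1 ≤ 6. But constraint 7 requires a4 + a1 = 8, and 8 > 6. Contradiction.

Unsatisfiable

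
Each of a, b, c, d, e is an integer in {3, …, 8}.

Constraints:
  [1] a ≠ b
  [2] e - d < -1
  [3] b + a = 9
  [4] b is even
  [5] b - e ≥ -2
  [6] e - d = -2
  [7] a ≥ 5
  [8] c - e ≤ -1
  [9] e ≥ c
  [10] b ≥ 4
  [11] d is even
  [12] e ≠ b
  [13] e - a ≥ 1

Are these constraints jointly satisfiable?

Satisfiable

Setting (a, b, c, d, e) = (5, 4, 3, 8, 6) satisfies everything: constraint 2: e - d = -2; constraint 3: b + a = 9, and the others follow.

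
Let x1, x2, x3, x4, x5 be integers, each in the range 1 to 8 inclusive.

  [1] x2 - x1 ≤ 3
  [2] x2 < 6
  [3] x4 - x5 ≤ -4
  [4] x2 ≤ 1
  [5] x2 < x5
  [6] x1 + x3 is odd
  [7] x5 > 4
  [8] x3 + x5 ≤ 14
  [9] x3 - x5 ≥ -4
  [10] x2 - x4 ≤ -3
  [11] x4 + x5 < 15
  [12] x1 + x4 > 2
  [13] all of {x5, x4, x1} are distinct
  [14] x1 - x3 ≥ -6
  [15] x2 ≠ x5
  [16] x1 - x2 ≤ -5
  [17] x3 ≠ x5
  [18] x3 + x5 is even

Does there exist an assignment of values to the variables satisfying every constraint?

Constraints 3, 9, 10, 14, and 16 give x2 − x1 ≥ 5, x1 − x3 ≥ -6, x3 − x5 ≥ -4, x5 − x4 ≥ 4, x4 − x2 ≥ 3.
Adding all 5 inequalities: the left sides telescope to 0, and the right sides sum to 5 + (-6) + (-4) + 4 + 3 = 2. So 0 ≥ 2, which is false.

Unsatisfiable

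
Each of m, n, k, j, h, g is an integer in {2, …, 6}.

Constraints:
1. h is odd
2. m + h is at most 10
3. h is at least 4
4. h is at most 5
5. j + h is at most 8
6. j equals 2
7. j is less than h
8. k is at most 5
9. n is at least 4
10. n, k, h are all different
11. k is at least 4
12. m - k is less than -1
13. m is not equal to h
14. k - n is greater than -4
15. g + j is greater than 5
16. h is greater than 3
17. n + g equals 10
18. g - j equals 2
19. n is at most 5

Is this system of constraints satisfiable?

Unsatisfiable

Constraints 3, 4, 8, 9, 11, and 19 confine each of n, k, h to the 2 values {4, 5}.
Constraint 10 requires all 3 of them to be distinct, but only 2 values are available — impossible by the pigeonhole principle.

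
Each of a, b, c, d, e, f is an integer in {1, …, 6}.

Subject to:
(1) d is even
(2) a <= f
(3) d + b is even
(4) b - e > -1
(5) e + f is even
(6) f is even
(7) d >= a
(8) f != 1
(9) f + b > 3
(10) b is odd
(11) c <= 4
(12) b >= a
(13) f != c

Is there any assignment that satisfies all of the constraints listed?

Unsatisfiable

Constraint 1 makes d even and constraint 10 makes b odd, so d + b must be odd. Constraint 3 says d + b is even — contradiction.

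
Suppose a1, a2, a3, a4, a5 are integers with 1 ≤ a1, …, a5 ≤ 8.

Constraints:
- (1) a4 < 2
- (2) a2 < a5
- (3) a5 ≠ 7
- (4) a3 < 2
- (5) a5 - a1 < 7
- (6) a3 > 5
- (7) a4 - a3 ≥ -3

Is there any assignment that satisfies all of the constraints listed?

Unsatisfiable

From constraint 6: a3 ≥ 6. From constraint 4: a3 ≤ 1. But 1 < 6, so no value of a3 works.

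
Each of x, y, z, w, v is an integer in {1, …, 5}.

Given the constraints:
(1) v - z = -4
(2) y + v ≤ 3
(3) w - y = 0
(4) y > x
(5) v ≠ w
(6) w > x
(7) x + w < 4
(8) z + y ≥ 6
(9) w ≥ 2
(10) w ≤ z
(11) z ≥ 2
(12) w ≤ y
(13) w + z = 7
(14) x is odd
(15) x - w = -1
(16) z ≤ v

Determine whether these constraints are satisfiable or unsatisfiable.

From constraints 9 and 12: y ≥ w ≥ 2. From constraints 11 and 16: v ≥ z ≥ 2. Hence y + v ≥ 4. But constraint 2 requires y + v ≤ 3, and 3 < 4. Contradiction.

Unsatisfiable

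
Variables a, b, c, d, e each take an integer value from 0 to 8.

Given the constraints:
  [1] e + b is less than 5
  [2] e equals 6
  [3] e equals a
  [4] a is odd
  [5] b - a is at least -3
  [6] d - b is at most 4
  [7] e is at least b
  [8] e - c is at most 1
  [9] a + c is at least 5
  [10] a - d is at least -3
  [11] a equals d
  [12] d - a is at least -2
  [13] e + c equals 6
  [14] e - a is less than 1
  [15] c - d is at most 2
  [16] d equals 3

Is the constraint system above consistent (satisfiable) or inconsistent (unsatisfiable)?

Constraint 2 fixes e = 6 and constraint 16 fixes d = 3. Constraints 3 and 11 give e = a = d, so e = d. But 6 ≠ 3 — contradiction.

Unsatisfiable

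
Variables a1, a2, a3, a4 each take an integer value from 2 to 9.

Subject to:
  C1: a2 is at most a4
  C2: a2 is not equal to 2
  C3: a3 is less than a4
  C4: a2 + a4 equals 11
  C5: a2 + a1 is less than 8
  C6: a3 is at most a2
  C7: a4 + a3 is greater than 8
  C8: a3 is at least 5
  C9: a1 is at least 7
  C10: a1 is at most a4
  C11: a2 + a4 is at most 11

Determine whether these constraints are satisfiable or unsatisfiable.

From constraints 6 and 8: a2 ≥ a3 ≥ 5. From constraints 9 and 10: a4 ≥ a1 ≥ 7. Hence a2 + a4 ≥ 12. But constraint 11 requires a2 + a4 ≤ 11, and 11 < 12. Contradiction.

Unsatisfiable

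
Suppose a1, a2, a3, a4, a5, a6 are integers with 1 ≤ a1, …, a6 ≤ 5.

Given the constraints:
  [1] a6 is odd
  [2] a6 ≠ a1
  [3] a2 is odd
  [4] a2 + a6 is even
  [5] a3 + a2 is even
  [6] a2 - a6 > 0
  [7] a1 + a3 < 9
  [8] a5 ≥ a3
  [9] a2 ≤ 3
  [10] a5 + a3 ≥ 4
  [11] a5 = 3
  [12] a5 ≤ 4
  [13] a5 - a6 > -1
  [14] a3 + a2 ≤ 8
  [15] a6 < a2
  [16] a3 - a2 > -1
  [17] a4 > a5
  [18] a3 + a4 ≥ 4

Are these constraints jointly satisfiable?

Satisfiable

Setting (a1, a2, a3, a4, a5, a6) = (4, 3, 3, 4, 3, 1) satisfies everything: constraint 6: a2 - a6 = 2; constraint 7: a1 + a3 = 7; constraint 10: a5 + a3 = 6, and the others follow.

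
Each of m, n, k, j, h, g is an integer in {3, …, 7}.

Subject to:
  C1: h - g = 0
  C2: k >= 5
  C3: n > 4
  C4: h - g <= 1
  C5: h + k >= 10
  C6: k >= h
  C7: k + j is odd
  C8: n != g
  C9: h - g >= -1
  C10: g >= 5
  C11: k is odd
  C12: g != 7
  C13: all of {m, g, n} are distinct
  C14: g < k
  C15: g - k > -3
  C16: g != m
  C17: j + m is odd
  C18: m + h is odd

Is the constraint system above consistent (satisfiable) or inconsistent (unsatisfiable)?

Satisfiable

Setting (m, n, k, j, h, g) = (3, 7, 7, 6, 6, 6) satisfies everything: constraint 1: h - g = 0; constraint 4: h - g = 0, and the others follow.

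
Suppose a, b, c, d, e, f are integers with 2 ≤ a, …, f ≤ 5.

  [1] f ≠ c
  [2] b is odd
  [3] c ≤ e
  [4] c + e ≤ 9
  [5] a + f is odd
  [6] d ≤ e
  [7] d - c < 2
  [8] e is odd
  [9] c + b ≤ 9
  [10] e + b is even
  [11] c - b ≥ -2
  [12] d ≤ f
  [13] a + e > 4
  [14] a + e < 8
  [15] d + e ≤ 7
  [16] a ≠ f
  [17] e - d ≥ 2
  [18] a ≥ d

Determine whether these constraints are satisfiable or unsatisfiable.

Satisfiable

One satisfying assignment is a = 2, b = 5, c = 3, d = 2, e = 5, f = 5.
For the less obvious constraints — constraint 4: c + e = 8; constraint 7: d - c = -1; constraint 9: c + b = 8 — and the others hold by inspection.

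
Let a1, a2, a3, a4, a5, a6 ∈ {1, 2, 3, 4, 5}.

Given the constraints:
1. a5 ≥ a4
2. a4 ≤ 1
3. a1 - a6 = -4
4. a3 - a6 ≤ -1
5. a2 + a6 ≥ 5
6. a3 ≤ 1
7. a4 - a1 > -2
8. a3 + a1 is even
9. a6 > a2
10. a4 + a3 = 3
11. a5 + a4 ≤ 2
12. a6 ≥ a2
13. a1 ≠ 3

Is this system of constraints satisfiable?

Unsatisfiable

From constraint 2: a4 ≤ 1. From constraint 6: a3 ≤ 1. Hence a4 + a3 ≤ 2. But constraint 10 requires a4 + a3 = 3, and 3 > 2. Contradiction.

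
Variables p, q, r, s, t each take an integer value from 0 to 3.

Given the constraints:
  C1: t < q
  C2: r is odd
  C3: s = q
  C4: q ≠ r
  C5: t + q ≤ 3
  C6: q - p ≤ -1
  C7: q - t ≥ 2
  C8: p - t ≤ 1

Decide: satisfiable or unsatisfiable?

Unsatisfiable

Constraints 6, 7, and 8 give q − t ≥ 2, t − p ≥ -1, p − q ≥ 1.
Adding all 3 inequalities: the left sides telescope to 0, and the right sides sum to 2 + (-1) + 1 = 2. So 0 ≥ 2, which is false.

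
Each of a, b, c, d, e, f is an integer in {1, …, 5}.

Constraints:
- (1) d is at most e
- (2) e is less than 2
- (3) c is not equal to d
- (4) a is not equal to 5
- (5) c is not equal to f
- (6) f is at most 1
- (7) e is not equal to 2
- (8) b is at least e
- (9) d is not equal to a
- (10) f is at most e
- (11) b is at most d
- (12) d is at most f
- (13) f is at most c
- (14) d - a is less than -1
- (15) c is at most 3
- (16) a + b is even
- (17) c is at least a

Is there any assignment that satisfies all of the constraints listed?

Try a = 3, b = 1, c = 3, d = 1, e = 1, f = 1.
Check constraint 14: d - a = -2; constraint 16: a + b = 4 is even. The remaining constraints are straightforward to verify.

Satisfiable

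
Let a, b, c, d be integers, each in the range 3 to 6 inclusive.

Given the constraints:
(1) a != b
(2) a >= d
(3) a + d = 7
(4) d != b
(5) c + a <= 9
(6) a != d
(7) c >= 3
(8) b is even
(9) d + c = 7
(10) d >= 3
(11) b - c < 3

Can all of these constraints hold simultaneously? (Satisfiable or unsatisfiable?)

Try a = 4, b = 6, c = 4, d = 3.
Check constraint 3: a + d = 7; constraint 5: c + a = 8. The remaining constraints are straightforward to verify.

Satisfiable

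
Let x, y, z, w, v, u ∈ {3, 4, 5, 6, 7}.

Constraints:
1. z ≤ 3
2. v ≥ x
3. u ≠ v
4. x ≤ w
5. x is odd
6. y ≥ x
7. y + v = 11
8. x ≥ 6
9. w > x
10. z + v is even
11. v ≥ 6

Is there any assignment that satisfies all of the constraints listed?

From constraints 6 and 8: y ≥ x ≥ 6. From constraint 11: v ≥ 6. Hence y + v ≥ 12. But constraint 7 requires y + v = 11, and 11 < 12. Contradiction.

Unsatisfiable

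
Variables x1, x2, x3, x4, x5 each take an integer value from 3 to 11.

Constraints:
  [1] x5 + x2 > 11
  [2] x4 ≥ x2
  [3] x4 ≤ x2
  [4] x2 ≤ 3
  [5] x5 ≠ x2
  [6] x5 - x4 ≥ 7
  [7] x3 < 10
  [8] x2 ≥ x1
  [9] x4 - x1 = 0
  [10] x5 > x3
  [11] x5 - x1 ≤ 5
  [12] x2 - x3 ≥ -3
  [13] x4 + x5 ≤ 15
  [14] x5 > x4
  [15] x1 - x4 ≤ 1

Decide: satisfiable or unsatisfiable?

Constraints 6, 11, and 15 give x1 − x5 ≥ -5, x5 − x4 ≥ 7, x4 − x1 ≥ -1.
Adding all 3 inequalities: the left sides telescope to 0, and the right sides sum to (-5) + 7 + (-1) = 1. So 0 ≥ 1, which is false.

Unsatisfiable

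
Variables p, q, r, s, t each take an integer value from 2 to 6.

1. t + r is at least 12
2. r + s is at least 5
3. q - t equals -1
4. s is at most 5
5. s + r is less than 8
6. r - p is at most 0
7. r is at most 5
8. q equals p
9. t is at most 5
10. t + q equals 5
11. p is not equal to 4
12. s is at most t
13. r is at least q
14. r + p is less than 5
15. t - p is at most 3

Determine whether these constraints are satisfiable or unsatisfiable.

From constraint 9: t ≤ 5. From constraint 7: r ≤ 5. Hence t + r ≤ 10. But constraint 1 requires t + r ≥ 12, and 12 > 10. Contradiction.

Unsatisfiable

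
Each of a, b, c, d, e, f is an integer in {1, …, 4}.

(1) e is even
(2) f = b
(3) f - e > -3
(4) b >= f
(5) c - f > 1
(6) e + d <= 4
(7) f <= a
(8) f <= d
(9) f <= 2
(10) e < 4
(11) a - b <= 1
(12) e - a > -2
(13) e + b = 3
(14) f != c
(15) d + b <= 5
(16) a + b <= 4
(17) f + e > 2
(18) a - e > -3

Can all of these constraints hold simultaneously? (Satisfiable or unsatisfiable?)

Setting (a, b, c, d, e, f) = (1, 1, 3, 2, 2, 1) satisfies everything: constraint 3: f - e = -1; constraint 5: c - f = 2; constraint 6: e + d = 4, and the others follow.

Satisfiable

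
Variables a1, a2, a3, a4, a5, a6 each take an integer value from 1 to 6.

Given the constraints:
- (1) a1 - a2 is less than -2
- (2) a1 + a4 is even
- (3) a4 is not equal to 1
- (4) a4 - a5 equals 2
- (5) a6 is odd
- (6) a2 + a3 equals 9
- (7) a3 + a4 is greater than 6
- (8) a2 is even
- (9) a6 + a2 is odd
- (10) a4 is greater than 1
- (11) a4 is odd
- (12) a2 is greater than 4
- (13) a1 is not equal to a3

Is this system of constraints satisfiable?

Satisfiable

Take a1 = 1, a2 = 6, a3 = 3, a4 = 5, a5 = 3, a6 = 3. Then constraint 1: a1 - a2 = -5; constraint 4: a4 - a5 = 2, and every other listed constraint is also met.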